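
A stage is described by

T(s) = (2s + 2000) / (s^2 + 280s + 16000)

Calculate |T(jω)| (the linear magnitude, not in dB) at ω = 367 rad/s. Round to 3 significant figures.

Substitute s = j367:
Numerator: 2(j367) + 2000 = 2000 + j734
Denominator: (j367)^2 + 280(j367) + 16000 = -118689 + j102760
|N| = √(2000² + 734²) ≈ 2130.4, ∠N ≈ 20.15°
|D| = √(118689² + 102760²) ≈ 1.5699e+05, ∠D ≈ 139.11°
|T| = 2130.4 / 1.5699e+05 ≈ 0.01357

0.0136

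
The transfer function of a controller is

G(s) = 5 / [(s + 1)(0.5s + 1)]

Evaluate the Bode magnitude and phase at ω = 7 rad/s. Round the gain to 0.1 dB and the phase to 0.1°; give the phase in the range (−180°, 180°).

At ω = 7 rad/s:
pole (1 + j7·1) = 1 + j7 → |·| ≈ 7.0711, ∠ ≈ 81.87°
pole (1 + j7·0.5) = 1 + j3.5 → |·| ≈ 3.6401, ∠ ≈ 74.05°
|G| = 5 · 1 / (7.0711 · 3.6401) ≈ 0.19425
Gain = 20 log₁₀(0.19425) ≈ -14.23 dB
∠G = (0°) − (81.87° + 74.05°) = -155.92°

-14.2 dB, -155.9°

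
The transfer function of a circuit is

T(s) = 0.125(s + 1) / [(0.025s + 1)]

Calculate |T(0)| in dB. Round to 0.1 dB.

-18.1 dB

T(0) = 0.125 · 1 / 1 = 0.125
20 log₁₀(0.125) ≈ -18.06 dB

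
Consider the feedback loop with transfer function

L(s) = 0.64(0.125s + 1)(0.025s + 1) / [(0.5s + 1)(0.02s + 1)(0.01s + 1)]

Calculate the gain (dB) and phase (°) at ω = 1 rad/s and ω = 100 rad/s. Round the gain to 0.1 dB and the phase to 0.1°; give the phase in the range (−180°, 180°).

At ω = 1 rad/s:
zero (1 + j1·0.125) = 1 + j0.125 → |·| ≈ 1.0078, ∠ ≈ 7.13°
zero (1 + j1·0.025) = 1 + j0.025 → |·| ≈ 1.0003, ∠ ≈ 1.43°
pole (1 + j1·0.5) = 1 + j0.5 → |·| ≈ 1.118, ∠ ≈ 26.57°
pole (1 + j1·0.02) = 1 + j0.02 → |·| ≈ 1.0002, ∠ ≈ 1.15°
pole (1 + j1·0.01) = 1 + j0.01 → |·| ≈ 1, ∠ ≈ 0.57°
|L| = 0.64 · 1.0078 · 1.0003 / (1.118 · 1.0002 · 1) ≈ 0.57697
Gain = 20 log₁₀(0.57697) ≈ -4.78 dB
∠L = (7.13° + 1.43°) − (26.57° + 1.15° + 0.57°) = -19.73°

At ω = 100 rad/s:
zero (1 + j100·0.125) = 1 + j12.5 → |·| ≈ 12.54, ∠ ≈ 85.43°
zero (1 + j100·0.025) = 1 + j2.5 → |·| ≈ 2.6926, ∠ ≈ 68.20°
pole (1 + j100·0.5) = 1 + j50 → |·| ≈ 50.01, ∠ ≈ 88.85°
pole (1 + j100·0.02) = 1 + j2 → |·| ≈ 2.2361, ∠ ≈ 63.43°
pole (1 + j100·0.01) = 1 + j1 → |·| ≈ 1.4142, ∠ ≈ 45.00°
|L| = 0.64 · 12.54 · 2.6926 / (50.01 · 2.2361 · 1.4142) ≈ 0.13664
Gain = 20 log₁₀(0.13664) ≈ -17.29 dB
∠L = (85.43° + 68.20°) − (88.85° + 63.43° + 45.00°) = -43.65°

ω = 1: -4.8 dB, -19.7°; ω = 100: -17.3 dB, -43.7°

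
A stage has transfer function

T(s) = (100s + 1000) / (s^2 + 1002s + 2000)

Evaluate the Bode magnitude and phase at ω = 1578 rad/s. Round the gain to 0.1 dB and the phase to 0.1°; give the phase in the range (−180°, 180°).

Substitute s = j1578:
Numerator: 100(j1578) + 1000 = 1000 + j157800
Denominator: (j1578)^2 + 1002(j1578) + 2000 = -2488084 + j1581156
|N| = √(1000² + 157800²) ≈ 1.578e+05, ∠N ≈ 89.64°
|D| = √(2488084² + 1581156²) ≈ 2.948e+06, ∠D ≈ 147.56°
|T| = 1.578e+05 / 2.948e+06 ≈ 0.053528
Gain = 20 log₁₀(0.053528) ≈ -25.43 dB
∠T = 89.64° − 147.56° = -57.92°

-25.4 dB, -57.9°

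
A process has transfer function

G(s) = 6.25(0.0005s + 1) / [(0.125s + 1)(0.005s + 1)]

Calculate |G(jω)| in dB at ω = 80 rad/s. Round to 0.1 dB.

-4.8 dB

At ω = 80 rad/s:
zero (1 + j80·0.0005) = 1 + j0.04 → |·| ≈ 1.0008, ∠ ≈ 2.29°
pole (1 + j80·0.125) = 1 + j10 → |·| ≈ 10.05, ∠ ≈ 84.29°
pole (1 + j80·0.005) = 1 + j0.4 → |·| ≈ 1.077, ∠ ≈ 21.80°
|G| = 6.25 · 1.0008 / (10.05 · 1.077) ≈ 0.57789
Gain = 20 log₁₀(0.57789) ≈ -4.76 dB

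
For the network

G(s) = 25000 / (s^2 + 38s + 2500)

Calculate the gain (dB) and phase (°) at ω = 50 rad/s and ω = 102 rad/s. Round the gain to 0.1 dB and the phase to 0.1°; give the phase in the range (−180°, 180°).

At s = jω = j50:
quadratic: (j50)² + 38·j50 + 2500 = 0 + j1900 → |·| ≈ 1900, ∠ ≈ 90.00°
|G| = 25000 / 1900 ≈ 13.158
Gain = 20 log₁₀(13.158) ≈ 22.38 dB
∠G = 0.00° − 90.00° = -90.00°

At s = jω = j102:
quadratic: (j102)² + 38·j102 + 2500 = -7904 + j3876 → |·| ≈ 8803.2, ∠ ≈ 153.88°
|G| = 25000 / 8803.2 ≈ 2.8399
Gain = 20 log₁₀(2.8399) ≈ 9.07 dB
∠G = 0.00° − 153.88° = -153.88°

ω = 50: 22.4 dB, -90.0°; ω = 102: 9.1 dB, -153.9°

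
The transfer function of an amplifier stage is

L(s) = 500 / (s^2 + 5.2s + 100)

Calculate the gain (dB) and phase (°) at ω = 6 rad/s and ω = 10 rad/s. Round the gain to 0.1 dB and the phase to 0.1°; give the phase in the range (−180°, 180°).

ω = 6: 16.9 dB, -26.0°; ω = 10: 19.7 dB, -90.0°

At s = jω = j6:
quadratic: (j6)² + 5.2·j6 + 100 = 64 + j31.2 → |·| ≈ 71.2, ∠ ≈ 25.99°
|L| = 500 / 71.2 ≈ 7.0225
Gain = 20 log₁₀(7.0225) ≈ 16.93 dB
∠L = 0.00° − 25.99° = -25.99°

At s = jω = j10:
quadratic: (j10)² + 5.2·j10 + 100 = 0 + j52 → |·| ≈ 52, ∠ ≈ 90.00°
|L| = 500 / 52 ≈ 9.6154
Gain = 20 log₁₀(9.6154) ≈ 19.66 dB
∠L = 0.00° − 90.00° = -90.00°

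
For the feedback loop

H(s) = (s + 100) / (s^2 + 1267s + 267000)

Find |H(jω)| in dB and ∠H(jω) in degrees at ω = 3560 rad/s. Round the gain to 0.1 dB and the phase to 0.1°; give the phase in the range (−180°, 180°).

Substitute s = j3560:
Numerator: (j3560) + 100 = 100 + j3560
Denominator: (j3560)^2 + 1267(j3560) + 267000 = -12406600 + j4510520
|N| = √(100² + 3560²) ≈ 3561.4, ∠N ≈ 88.39°
|D| = √(12406600² + 4510520²) ≈ 1.3201e+07, ∠D ≈ 160.02°
|H| = 3561.4 / 1.3201e+07 ≈ 0.00026978
Gain = 20 log₁₀(0.00026978) ≈ -71.38 dB
∠H = 88.39° − 160.02° = -71.63°

-71.4 dB, -71.6°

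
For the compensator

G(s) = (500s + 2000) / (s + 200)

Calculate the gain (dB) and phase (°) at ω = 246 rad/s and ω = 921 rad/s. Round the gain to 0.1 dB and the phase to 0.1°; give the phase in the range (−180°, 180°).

Substitute s = j246:
Numerator: 500(j246) + 2000 = 2000 + j123000
Denominator: (j246) + 200 = 200 + j246
|N| = √(2000² + 123000²) ≈ 1.2302e+05, ∠N ≈ 89.07°
|D| = √(200² + 246²) ≈ 317.04, ∠D ≈ 50.89°
|G| = 1.2302e+05 / 317.04 ≈ 388.03
Gain = 20 log₁₀(388.03) ≈ 51.78 dB
∠G = 89.07° − 50.89° = 38.18°

Substitute s = j921:
Numerator: 500(j921) + 2000 = 2000 + j460500
Denominator: (j921) + 200 = 200 + j921
|N| = √(2000² + 460500²) ≈ 4.605e+05, ∠N ≈ 89.75°
|D| = √(200² + 921²) ≈ 942.47, ∠D ≈ 77.75°
|G| = 4.605e+05 / 942.47 ≈ 488.61
Gain = 20 log₁₀(488.61) ≈ 53.78 dB
∠G = 89.75° − 77.75° = 12.00°

ω = 246: 51.8 dB, 38.2°; ω = 921: 53.8 dB, 12.0°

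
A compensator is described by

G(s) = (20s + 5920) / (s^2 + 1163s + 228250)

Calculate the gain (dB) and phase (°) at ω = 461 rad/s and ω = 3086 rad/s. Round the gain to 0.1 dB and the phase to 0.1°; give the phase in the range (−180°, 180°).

Substitute s = j461:
Numerator: 20(j461) + 5920 = 5920 + j9220
Denominator: (j461)^2 + 1163(j461) + 228250 = 15729 + j536143
|N| = √(5920² + 9220²) ≈ 10957, ∠N ≈ 57.30°
|D| = √(15729² + 536143²) ≈ 5.3637e+05, ∠D ≈ 88.32°
|G| = 10957 / 5.3637e+05 ≈ 0.020428
Gain = 20 log₁₀(0.020428) ≈ -33.80 dB
∠G = 57.30° − 88.32° = -31.02°

Substitute s = j3086:
Numerator: 20(j3086) + 5920 = 5920 + j61720
Denominator: (j3086)^2 + 1163(j3086) + 228250 = -9295146 + j3589018
|N| = √(5920² + 61720²) ≈ 62003, ∠N ≈ 84.52°
|D| = √(9295146² + 3589018²) ≈ 9.964e+06, ∠D ≈ 158.89°
|G| = 62003 / 9.964e+06 ≈ 0.0062227
Gain = 20 log₁₀(0.0062227) ≈ -44.12 dB
∠G = 84.52° − 158.89° = -74.37°

ω = 461: -33.8 dB, -31.0°; ω = 3086: -44.1 dB, -74.4°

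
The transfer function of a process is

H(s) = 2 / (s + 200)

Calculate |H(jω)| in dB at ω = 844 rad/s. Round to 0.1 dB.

Substitute s = j844:
Numerator: 2 = 2 + j0
Denominator: (j844) + 200 = 200 + j844
|N| = √(2² + 0²) ≈ 2, ∠N ≈ 0.00°
|D| = √(200² + 844²) ≈ 867.37, ∠D ≈ 76.67°
|H| = 2 / 867.37 ≈ 0.0023058
Gain = 20 log₁₀(0.0023058) ≈ -52.74 dB

-52.7 dB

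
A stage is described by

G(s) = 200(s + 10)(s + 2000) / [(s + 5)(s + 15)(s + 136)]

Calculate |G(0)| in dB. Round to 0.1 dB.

51.9 dB

G(0) = 200·10·2000 / (5·15·136) ≈ 392.16
20 log₁₀(392.16) ≈ 51.87 dB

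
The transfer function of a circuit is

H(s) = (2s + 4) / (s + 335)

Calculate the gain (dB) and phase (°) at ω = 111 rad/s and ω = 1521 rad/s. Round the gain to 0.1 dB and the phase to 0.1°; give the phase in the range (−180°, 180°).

Substitute s = j111:
Numerator: 2(j111) + 4 = 4 + j222
Denominator: (j111) + 335 = 335 + j111
|N| = √(4² + 222²) ≈ 222.04, ∠N ≈ 88.97°
|D| = √(335² + 111²) ≈ 352.91, ∠D ≈ 18.33°
|H| = 222.04 / 352.91 ≈ 0.62917
Gain = 20 log₁₀(0.62917) ≈ -4.02 dB
∠H = 88.97° − 18.33° = 70.64°

Substitute s = j1521:
Numerator: 2(j1521) + 4 = 4 + j3042
Denominator: (j1521) + 335 = 335 + j1521
|N| = √(4² + 3042²) ≈ 3042, ∠N ≈ 89.92°
|D| = √(335² + 1521²) ≈ 1557.5, ∠D ≈ 77.58°
|H| = 3042 / 1557.5 ≈ 1.9531
Gain = 20 log₁₀(1.9531) ≈ 5.81 dB
∠H = 89.92° − 77.58° = 12.34°

ω = 111: -4.0 dB, 70.6°; ω = 1521: 5.8 dB, 12.3°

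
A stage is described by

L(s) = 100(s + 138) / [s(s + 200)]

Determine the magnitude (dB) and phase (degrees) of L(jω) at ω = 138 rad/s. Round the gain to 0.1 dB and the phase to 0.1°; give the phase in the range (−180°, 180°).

At s = jω = j138:
zero (s+138): 138 + j138 → |·| = √(138²+138²) = √38088 ≈ 195.16, ∠ = arctan(138/138) ≈ 45.00°
pole (s+200): 200 + j138 → |·| = √(200²+138²) = √59044 ≈ 242.99, ∠ = arctan(138/200) ≈ 34.61°
pole at origin: |s| = 138, ∠ = 90.00° (in denominator)
|L| = 100 · 195.16 / 33533 ≈ 0.58199
Gain = 20 log₁₀(0.58199) ≈ -4.70 dB
∠L = 45.00° − 124.61° = -79.61°

-4.7 dB, -79.6°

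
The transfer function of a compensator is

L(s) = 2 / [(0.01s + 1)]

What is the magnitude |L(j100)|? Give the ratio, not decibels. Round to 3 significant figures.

1.41

At ω = 100 rad/s:
pole (1 + j100·0.01) = 1 + j1 → |·| ≈ 1.4142, ∠ ≈ 45.00°
|L| = 2 · 1 / (1.4142) ≈ 1.4142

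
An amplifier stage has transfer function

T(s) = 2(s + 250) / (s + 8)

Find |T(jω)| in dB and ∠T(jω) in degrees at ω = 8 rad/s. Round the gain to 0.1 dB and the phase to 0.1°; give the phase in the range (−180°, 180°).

At s = jω = j8:
zero (s+250): 250 + j8 → |·| = √(250²+8²) = √62564 ≈ 250.13, ∠ = arctan(8/250) ≈ 1.83°
pole (s+8): 8 + j8 → |·| = √(8²+8²) = √128 ≈ 11.314, ∠ = arctan(8/8) ≈ 45.00°
|T| = 2 · 250.13 / 11.314 ≈ 44.216
Gain = 20 log₁₀(44.216) ≈ 32.91 dB
∠T = 1.83° − 45.00° = -43.17°

32.9 dB, -43.2°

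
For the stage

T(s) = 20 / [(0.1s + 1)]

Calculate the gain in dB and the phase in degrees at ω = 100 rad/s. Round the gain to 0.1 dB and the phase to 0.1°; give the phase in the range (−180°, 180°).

At ω = 100 rad/s:
pole (1 + j100·0.1) = 1 + j10 → |·| ≈ 10.05, ∠ ≈ 84.29°
|T| = 20 · 1 / (10.05) ≈ 1.99
Gain = 20 log₁₀(1.99) ≈ 5.98 dB
∠T = (0°) − (84.29°) = -84.29°

6.0 dB, -84.3°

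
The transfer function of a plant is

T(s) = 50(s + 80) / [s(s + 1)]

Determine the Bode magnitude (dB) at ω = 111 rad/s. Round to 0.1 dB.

-5.1 dB

At s = jω = j111:
zero (s+80): 80 + j111 → |·| = √(80²+111²) = √18721 ≈ 136.82, ∠ = arctan(111/80) ≈ 54.22°
pole (s+1): 1 + j111 → |·| = √(1²+111²) = √12322 ≈ 111, ∠ = arctan(111/1) ≈ 89.48°
pole at origin: |s| = 111, ∠ = 90.00° (in denominator)
|T| = 50 · 136.82 / 12321 ≈ 0.55523
Gain = 20 log₁₀(0.55523) ≈ -5.11 dB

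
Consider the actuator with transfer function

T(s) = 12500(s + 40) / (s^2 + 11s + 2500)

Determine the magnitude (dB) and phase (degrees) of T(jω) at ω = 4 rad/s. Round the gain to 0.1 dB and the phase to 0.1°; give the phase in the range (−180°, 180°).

At s = jω = j4:
zero (s+40): 40 + j4 → |·| = √(40²+4²) = √1616 ≈ 40.2, ∠ = arctan(4/40) ≈ 5.71°
quadratic: (j4)² + 11·j4 + 2500 = 2484 + j44 → |·| ≈ 2484.4, ∠ ≈ 1.01°
|T| = 12500 · 40.2 / 2484.4 ≈ 202.26
Gain = 20 log₁₀(202.26) ≈ 46.12 dB
∠T = 5.71° − 1.01° = 4.70°

46.1 dB, 4.7°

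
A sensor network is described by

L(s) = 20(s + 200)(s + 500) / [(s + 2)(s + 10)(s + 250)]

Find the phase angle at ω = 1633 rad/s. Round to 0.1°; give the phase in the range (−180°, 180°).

At s = jω = j1633:
zero (s+200): 200 + j1633 → |·| = √(200²+1633²) = √2706689 ≈ 1645.2, ∠ = arctan(1633/200) ≈ 83.02°
zero (s+500): 500 + j1633 → |·| = √(500²+1633²) = √2916689 ≈ 1707.8, ∠ = arctan(1633/500) ≈ 72.98°
pole (s+2): 2 + j1633 → |·| = √(2²+1633²) = √2666693 ≈ 1633, ∠ = arctan(1633/2) ≈ 89.93°
pole (s+10): 10 + j1633 → |·| = √(10²+1633²) = √2666789 ≈ 1633, ∠ = arctan(1633/10) ≈ 89.65°
pole (s+250): 250 + j1633 → |·| = √(250²+1633²) = √2729189 ≈ 1652, ∠ = arctan(1633/250) ≈ 81.30°
∠L = 156.00° − 260.88° = -104.88°

-104.9°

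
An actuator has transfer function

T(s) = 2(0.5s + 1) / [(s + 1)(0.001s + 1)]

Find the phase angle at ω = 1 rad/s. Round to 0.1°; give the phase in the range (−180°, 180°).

-18.5°

At ω = 1 rad/s:
zero (1 + j1·0.5) = 1 + j0.5 → |·| ≈ 1.118, ∠ ≈ 26.57°
pole (1 + j1·1) = 1 + j1 → |·| ≈ 1.4142, ∠ ≈ 45.00°
pole (1 + j1·0.001) = 1 + j0.001 → |·| ≈ 1, ∠ ≈ 0.06°
∠T = (26.57°) − (45.00° + 0.06°) = -18.49°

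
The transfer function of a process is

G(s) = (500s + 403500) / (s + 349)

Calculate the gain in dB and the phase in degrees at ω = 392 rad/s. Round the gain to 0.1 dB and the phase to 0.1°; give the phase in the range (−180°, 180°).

58.6 dB, -22.4°

Substitute s = j392:
Numerator: 500(j392) + 403500 = 403500 + j196000
Denominator: (j392) + 349 = 349 + j392
|N| = √(403500² + 196000²) ≈ 4.4858e+05, ∠N ≈ 25.91°
|D| = √(349² + 392²) ≈ 524.85, ∠D ≈ 48.32°
|G| = 4.4858e+05 / 524.85 ≈ 854.68
Gain = 20 log₁₀(854.68) ≈ 58.64 dB
∠G = 25.91° − 48.32° = -22.41°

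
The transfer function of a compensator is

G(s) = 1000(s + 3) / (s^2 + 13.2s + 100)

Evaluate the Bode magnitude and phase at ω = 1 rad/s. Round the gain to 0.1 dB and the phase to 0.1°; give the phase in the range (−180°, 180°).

At s = jω = j1:
zero (s+3): 3 + j1 → |·| = √(3²+1²) = √10 ≈ 3.1623, ∠ = arctan(1/3) ≈ 18.43°
quadratic: (j1)² + 13.2·j1 + 100 = 99 + j13.2 → |·| ≈ 99.876, ∠ ≈ 7.59°
|G| = 1000 · 3.1623 / 99.876 ≈ 31.662
Gain = 20 log₁₀(31.662) ≈ 30.01 dB
∠G = 18.43° − 7.59° = 10.84°

30.0 dB, 10.8°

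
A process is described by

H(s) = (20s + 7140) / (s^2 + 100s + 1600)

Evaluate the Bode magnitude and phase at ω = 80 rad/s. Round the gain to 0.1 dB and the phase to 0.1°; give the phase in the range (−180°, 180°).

Substitute s = j80:
Numerator: 20(j80) + 7140 = 7140 + j1600
Denominator: (j80)^2 + 100(j80) + 1600 = -4800 + j8000
|N| = √(7140² + 1600²) ≈ 7317.1, ∠N ≈ 12.63°
|D| = √(4800² + 8000²) ≈ 9329.5, ∠D ≈ 120.96°
|H| = 7317.1 / 9329.5 ≈ 0.7843
Gain = 20 log₁₀(0.7843) ≈ -2.11 dB
∠H = 12.63° − 120.96° = -108.33°

-2.1 dB, -108.3°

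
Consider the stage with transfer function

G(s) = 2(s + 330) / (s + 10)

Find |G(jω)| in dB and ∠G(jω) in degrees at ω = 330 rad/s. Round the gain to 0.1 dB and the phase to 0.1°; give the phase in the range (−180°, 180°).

At s = jω = j330:
zero (s+330): 330 + j330 → |·| = √(330²+330²) = √217800 ≈ 466.69, ∠ = arctan(330/330) ≈ 45.00°
pole (s+10): 10 + j330 → |·| = √(10²+330²) = √109000 ≈ 330.15, ∠ = arctan(330/10) ≈ 88.26°
|G| = 2 · 466.69 / 330.15 ≈ 2.8271
Gain = 20 log₁₀(2.8271) ≈ 9.03 dB
∠G = 45.00° − 88.26° = -43.26°

9.0 dB, -43.3°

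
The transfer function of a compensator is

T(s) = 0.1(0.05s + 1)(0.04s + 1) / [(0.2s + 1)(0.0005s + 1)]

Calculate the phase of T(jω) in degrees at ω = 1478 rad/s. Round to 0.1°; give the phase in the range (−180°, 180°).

At ω = 1478 rad/s:
zero (1 + j1478·0.05) = 1 + j73.9 → |·| ≈ 73.907, ∠ ≈ 89.22°
zero (1 + j1478·0.04) = 1 + j59.12 → |·| ≈ 59.128, ∠ ≈ 89.03°
pole (1 + j1478·0.2) = 1 + j295.6 → |·| ≈ 295.6, ∠ ≈ 89.81°
pole (1 + j1478·0.0005) = 1 + j0.739 → |·| ≈ 1.2434, ∠ ≈ 36.46°
∠T = (89.22° + 89.03°) − (89.81° + 36.46°) = 51.98°

52.0°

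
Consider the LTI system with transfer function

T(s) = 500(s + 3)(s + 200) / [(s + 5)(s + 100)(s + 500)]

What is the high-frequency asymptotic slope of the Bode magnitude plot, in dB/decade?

Each pole contributes −20 dB/decade at high frequency; each zero contributes +20 dB/decade.
Net: 2 zero(s) − 3 pole(s) → -20 dB/decade.

-20 dB/decade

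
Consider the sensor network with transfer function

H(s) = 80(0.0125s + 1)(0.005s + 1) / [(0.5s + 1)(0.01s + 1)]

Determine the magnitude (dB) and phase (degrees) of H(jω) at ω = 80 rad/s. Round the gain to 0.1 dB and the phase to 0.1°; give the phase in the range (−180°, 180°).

7.5 dB, -60.4°

At ω = 80 rad/s:
zero (1 + j80·0.0125) = 1 + j1 → |·| ≈ 1.4142, ∠ ≈ 45.00°
zero (1 + j80·0.005) = 1 + j0.4 → |·| ≈ 1.077, ∠ ≈ 21.80°
pole (1 + j80·0.5) = 1 + j40 → |·| ≈ 40.012, ∠ ≈ 88.57°
pole (1 + j80·0.01) = 1 + j0.8 → |·| ≈ 1.2806, ∠ ≈ 38.66°
|H| = 80 · 1.4142 · 1.077 / (40.012 · 1.2806) ≈ 2.378
Gain = 20 log₁₀(2.378) ≈ 7.52 dB
∠H = (45.00° + 21.80°) − (88.57° + 38.66°) = -60.43°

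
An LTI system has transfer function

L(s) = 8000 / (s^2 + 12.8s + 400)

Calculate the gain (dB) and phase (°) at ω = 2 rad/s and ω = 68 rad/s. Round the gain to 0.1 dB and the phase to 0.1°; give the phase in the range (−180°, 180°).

ω = 2: 26.1 dB, -3.7°; ω = 68: 5.4 dB, -168.4°

At s = jω = j2:
quadratic: (j2)² + 12.8·j2 + 400 = 396 + j25.6 → |·| ≈ 396.83, ∠ ≈ 3.70°
|L| = 8000 / 396.83 ≈ 20.16
Gain = 20 log₁₀(20.16) ≈ 26.09 dB
∠L = 0.00° − 3.70° = -3.70°

At s = jω = j68:
quadratic: (j68)² + 12.8·j68 + 400 = -4224 + j870.4 → |·| ≈ 4312.7, ∠ ≈ 168.36°
|L| = 8000 / 4312.7 ≈ 1.855
Gain = 20 log₁₀(1.855) ≈ 5.37 dB
∠L = 0.00° − 168.36° = -168.36°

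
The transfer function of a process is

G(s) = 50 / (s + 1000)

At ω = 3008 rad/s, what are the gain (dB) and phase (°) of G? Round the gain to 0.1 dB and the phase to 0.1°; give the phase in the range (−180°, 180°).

At s = jω = j3008:
pole (s+1000): 1000 + j3008 → |·| = √(1000²+3008²) = √10048064 ≈ 3169.9, ∠ = arctan(3008/1000) ≈ 71.61°
|G| = 50 / 3169.9 ≈ 0.015773
Gain = 20 log₁₀(0.015773) ≈ -36.04 dB
∠G = 0.00° − 71.61° = -71.61°

-36.0 dB, -71.6°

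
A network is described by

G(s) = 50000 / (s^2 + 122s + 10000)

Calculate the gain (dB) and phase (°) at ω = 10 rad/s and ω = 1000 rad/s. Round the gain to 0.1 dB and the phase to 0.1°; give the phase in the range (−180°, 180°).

ω = 10: 14.0 dB, -7.0°; ω = 1000: -26.0 dB, -173.0°

At s = jω = j10:
quadratic: (j10)² + 122·j10 + 10000 = 9900 + j1220 → |·| ≈ 9974.9, ∠ ≈ 7.03°
|G| = 50000 / 9974.9 ≈ 5.0126
Gain = 20 log₁₀(5.0126) ≈ 14.00 dB
∠G = 0.00° − 7.03° = -7.03°

At s = jω = j1000:
quadratic: (j1000)² + 122·j1000 + 10000 = -990000 + j122000 → |·| ≈ 9.9749e+05, ∠ ≈ 172.97°
|G| = 50000 / 9.9749e+05 ≈ 0.050126
Gain = 20 log₁₀(0.050126) ≈ -26.00 dB
∠G = 0.00° − 172.97° = -172.97°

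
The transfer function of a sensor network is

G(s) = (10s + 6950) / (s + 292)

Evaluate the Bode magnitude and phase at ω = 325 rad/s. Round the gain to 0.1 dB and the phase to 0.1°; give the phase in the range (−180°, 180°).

24.9 dB, -23.0°

Substitute s = j325:
Numerator: 10(j325) + 6950 = 6950 + j3250
Denominator: (j325) + 292 = 292 + j325
|N| = √(6950² + 3250²) ≈ 7672.4, ∠N ≈ 25.06°
|D| = √(292² + 325²) ≈ 436.91, ∠D ≈ 48.06°
|G| = 7672.4 / 436.91 ≈ 17.561
Gain = 20 log₁₀(17.561) ≈ 24.89 dB
∠G = 25.06° − 48.06° = -23.00°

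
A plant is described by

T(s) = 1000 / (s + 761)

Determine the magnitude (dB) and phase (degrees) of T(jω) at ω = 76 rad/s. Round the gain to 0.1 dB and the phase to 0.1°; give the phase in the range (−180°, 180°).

Substitute s = j76:
Numerator: 1000 = 1000 + j0
Denominator: (j76) + 761 = 761 + j76
|N| = √(1000² + 0²) ≈ 1000, ∠N ≈ 0.00°
|D| = √(761² + 76²) ≈ 764.79, ∠D ≈ 5.70°
|T| = 1000 / 764.79 ≈ 1.3075
Gain = 20 log₁₀(1.3075) ≈ 2.33 dB
∠T = 0.00° − 5.70° = -5.70°

2.3 dB, -5.7°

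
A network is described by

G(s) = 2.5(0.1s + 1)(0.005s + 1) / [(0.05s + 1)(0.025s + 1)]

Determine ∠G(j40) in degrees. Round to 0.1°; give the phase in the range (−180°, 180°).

At ω = 40 rad/s:
zero (1 + j40·0.1) = 1 + j4 → |·| ≈ 4.1231, ∠ ≈ 75.96°
zero (1 + j40·0.005) = 1 + j0.2 → |·| ≈ 1.0198, ∠ ≈ 11.31°
pole (1 + j40·0.05) = 1 + j2 → |·| ≈ 2.2361, ∠ ≈ 63.43°
pole (1 + j40·0.025) = 1 + j1 → |·| ≈ 1.4142, ∠ ≈ 45.00°
∠G = (75.96° + 11.31°) − (63.43° + 45.00°) = -21.16°

-21.2°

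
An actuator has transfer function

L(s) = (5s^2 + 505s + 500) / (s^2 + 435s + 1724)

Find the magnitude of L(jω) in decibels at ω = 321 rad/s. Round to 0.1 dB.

Substitute s = j321:
Numerator: 5(j321)^2 + 505(j321) + 500 = -514705 + j162105
Denominator: (j321)^2 + 435(j321) + 1724 = -101317 + j139635
|N| = √(514705² + 162105²) ≈ 5.3963e+05, ∠N ≈ 162.52°
|D| = √(101317² + 139635²) ≈ 1.7252e+05, ∠D ≈ 125.96°
|L| = 5.3963e+05 / 1.7252e+05 ≈ 3.1279
Gain = 20 log₁₀(3.1279) ≈ 9.91 dB

9.9 dB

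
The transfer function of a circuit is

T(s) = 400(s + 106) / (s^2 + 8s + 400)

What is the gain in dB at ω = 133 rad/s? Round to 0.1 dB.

11.9 dB

At s = jω = j133:
zero (s+106): 106 + j133 → |·| = √(106²+133²) = √28925 ≈ 170.07, ∠ = arctan(133/106) ≈ 51.45°
quadratic: (j133)² + 8·j133 + 400 = -17289 + j1064 → |·| ≈ 17322, ∠ ≈ 176.48°
|T| = 400 · 170.07 / 17322 ≈ 3.9273
Gain = 20 log₁₀(3.9273) ≈ 11.88 dB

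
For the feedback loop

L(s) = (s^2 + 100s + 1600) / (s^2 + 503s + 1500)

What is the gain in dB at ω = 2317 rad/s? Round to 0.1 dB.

-0.2 dB

Substitute s = j2317:
Numerator: (j2317)^2 + 100(j2317) + 1600 = -5366889 + j231700
Denominator: (j2317)^2 + 503(j2317) + 1500 = -5366989 + j1165451
|N| = √(5366889² + 231700²) ≈ 5.3719e+06, ∠N ≈ 177.53°
|D| = √(5366989² + 1165451²) ≈ 5.4921e+06, ∠D ≈ 167.75°
|L| = 5.3719e+06 / 5.4921e+06 ≈ 0.97811
Gain = 20 log₁₀(0.97811) ≈ -0.19 dB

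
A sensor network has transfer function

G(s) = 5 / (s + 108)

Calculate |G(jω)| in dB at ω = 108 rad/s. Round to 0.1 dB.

At s = jω = j108:
pole (s+108): 108 + j108 → |·| = √(108²+108²) = √23328 ≈ 152.74, ∠ = arctan(108/108) ≈ 45.00°
|G| = 5 / 152.74 ≈ 0.032735
Gain = 20 log₁₀(0.032735) ≈ -29.70 dB

-29.7 dB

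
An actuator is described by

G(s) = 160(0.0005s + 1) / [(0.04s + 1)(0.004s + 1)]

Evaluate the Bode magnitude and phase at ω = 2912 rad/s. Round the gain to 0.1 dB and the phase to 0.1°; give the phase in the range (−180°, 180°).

-13.7 dB, -119.1°

At ω = 2912 rad/s:
zero (1 + j2912·0.0005) = 1 + j1.456 → |·| ≈ 1.7663, ∠ ≈ 55.52°
pole (1 + j2912·0.04) = 1 + j116.48 → |·| ≈ 116.48, ∠ ≈ 89.51°
pole (1 + j2912·0.004) = 1 + j11.648 → |·| ≈ 11.691, ∠ ≈ 85.09°
|G| = 160 · 1.7663 / (116.48 · 11.691) ≈ 0.20753
Gain = 20 log₁₀(0.20753) ≈ -13.66 dB
∠G = (55.52°) − (89.51° + 85.09°) = -119.08°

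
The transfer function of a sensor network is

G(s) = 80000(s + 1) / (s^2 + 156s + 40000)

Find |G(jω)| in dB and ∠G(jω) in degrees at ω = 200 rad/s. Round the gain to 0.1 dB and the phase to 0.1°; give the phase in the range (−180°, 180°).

54.2 dB, -0.3°

At s = jω = j200:
zero (s+1): 1 + j200 → |·| = √(1²+200²) = √40001 ≈ 200, ∠ = arctan(200/1) ≈ 89.71°
quadratic: (j200)² + 156·j200 + 40000 = 0 + j31200 → |·| ≈ 31200, ∠ ≈ 90.00°
|G| = 80000 · 200 / 31200 ≈ 512.82
Gain = 20 log₁₀(512.82) ≈ 54.20 dB
∠G = 89.71° − 90.00° = -0.29°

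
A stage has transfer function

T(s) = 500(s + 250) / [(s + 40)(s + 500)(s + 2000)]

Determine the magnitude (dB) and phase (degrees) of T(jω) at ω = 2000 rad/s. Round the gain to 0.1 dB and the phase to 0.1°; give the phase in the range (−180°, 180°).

-81.3 dB, -126.9°

At s = jω = j2000:
zero (s+250): 250 + j2000 → |·| = √(250²+2000²) = √4062500 ≈ 2015.6, ∠ = arctan(2000/250) ≈ 82.87°
pole (s+40): 40 + j2000 → |·| = √(40²+2000²) = √4001600 ≈ 2000.4, ∠ = arctan(2000/40) ≈ 88.85°
pole (s+500): 500 + j2000 → |·| = √(500²+2000²) = √4250000 ≈ 2061.6, ∠ = arctan(2000/500) ≈ 75.96°
pole (s+2000): 2000 + j2000 → |·| = √(2000²+2000²) = √8000000 ≈ 2828.4, ∠ = arctan(2000/2000) ≈ 45.00°
|T| = 500 · 2015.6 / 1.1664e+10 ≈ 8.6403e-05
Gain = 20 log₁₀(8.6403e-05) ≈ -81.27 dB
∠T = 82.87° − 209.81° = -126.94°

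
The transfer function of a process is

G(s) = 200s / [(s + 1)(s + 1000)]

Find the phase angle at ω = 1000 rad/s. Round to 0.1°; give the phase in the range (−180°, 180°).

-44.9°

At s = jω = j1000:
zero at origin: s = j1000 → |·| = 1000, ∠ = 90.00°
pole (s+1): 1 + j1000 → |·| = √(1²+1000²) = √1000001 ≈ 1000, ∠ = arctan(1000/1) ≈ 89.94°
pole (s+1000): 1000 + j1000 → |·| = √(1000²+1000²) = √2000000 ≈ 1414.2, ∠ = arctan(1000/1000) ≈ 45.00°
∠G = 90.00° − 134.94° = -44.94°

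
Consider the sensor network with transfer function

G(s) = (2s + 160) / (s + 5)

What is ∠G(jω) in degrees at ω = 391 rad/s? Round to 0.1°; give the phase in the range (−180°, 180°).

-10.8°

Substitute s = j391:
Numerator: 2(j391) + 160 = 160 + j782
Denominator: (j391) + 5 = 5 + j391
|N| = √(160² + 782²) ≈ 798.2, ∠N ≈ 78.44°
|D| = √(5² + 391²) ≈ 391.03, ∠D ≈ 89.27°
∠G = 78.44° − 89.27° = -10.83°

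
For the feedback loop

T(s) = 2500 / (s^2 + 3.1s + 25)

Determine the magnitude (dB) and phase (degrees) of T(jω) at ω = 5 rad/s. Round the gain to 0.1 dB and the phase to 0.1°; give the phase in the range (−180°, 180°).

At s = jω = j5:
quadratic: (j5)² + 3.1·j5 + 25 = 0 + j15.5 → |·| ≈ 15.5, ∠ ≈ 90.00°
|T| = 2500 / 15.5 ≈ 161.29
Gain = 20 log₁₀(161.29) ≈ 44.15 dB
∠T = 0.00° − 90.00° = -90.00°

44.2 dB, -90.0°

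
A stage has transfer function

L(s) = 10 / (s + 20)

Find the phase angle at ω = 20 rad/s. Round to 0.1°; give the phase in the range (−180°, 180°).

At s = jω = j20:
pole (s+20): 20 + j20 → |·| = √(20²+20²) = √800 ≈ 28.284, ∠ = arctan(20/20) ≈ 45.00°
∠L = 0.00° − 45.00° = -45.00°

-45.0°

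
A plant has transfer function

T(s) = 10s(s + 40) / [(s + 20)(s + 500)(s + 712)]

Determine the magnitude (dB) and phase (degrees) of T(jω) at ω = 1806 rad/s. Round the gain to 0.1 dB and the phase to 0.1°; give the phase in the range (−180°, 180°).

At s = jω = j1806:
zero (s+40): 40 + j1806 → |·| = √(40²+1806²) = √3263236 ≈ 1806.4, ∠ = arctan(1806/40) ≈ 88.73°
zero at origin: s = j1806 → |·| = 1806, ∠ = 90.00°
pole (s+20): 20 + j1806 → |·| = √(20²+1806²) = √3262036 ≈ 1806.1, ∠ = arctan(1806/20) ≈ 89.37°
pole (s+500): 500 + j1806 → |·| = √(500²+1806²) = √3511636 ≈ 1873.9, ∠ = arctan(1806/500) ≈ 74.52°
pole (s+712): 712 + j1806 → |·| = √(712²+1806²) = √3768580 ≈ 1941.3, ∠ = arctan(1806/712) ≈ 68.48°
|T| = 10 · 3.2624e+06 / 6.5702e+09 ≈ 0.0049655
Gain = 20 log₁₀(0.0049655) ≈ -46.08 dB
∠T = 178.73° − 232.37° = -53.64°

-46.1 dB, -53.6°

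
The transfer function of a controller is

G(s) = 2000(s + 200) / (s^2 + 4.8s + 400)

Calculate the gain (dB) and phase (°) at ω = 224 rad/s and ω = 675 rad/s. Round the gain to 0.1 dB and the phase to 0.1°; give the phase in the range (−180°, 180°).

ω = 224: 21.6 dB, -130.5°; ω = 675: 9.8 dB, -106.1°

At s = jω = j224:
zero (s+200): 200 + j224 → |·| = √(200²+224²) = √90176 ≈ 300.29, ∠ = arctan(224/200) ≈ 48.24°
quadratic: (j224)² + 4.8·j224 + 400 = -49776 + j1075.2 → |·| ≈ 49788, ∠ ≈ 178.76°
|G| = 2000 · 300.29 / 49788 ≈ 12.063
Gain = 20 log₁₀(12.063) ≈ 21.63 dB
∠G = 48.24° − 178.76° = -130.52°

At s = jω = j675:
zero (s+200): 200 + j675 → |·| = √(200²+675²) = √495625 ≈ 704.01, ∠ = arctan(675/200) ≈ 73.50°
quadratic: (j675)² + 4.8·j675 + 400 = -455225 + j3240 → |·| ≈ 4.5524e+05, ∠ ≈ 179.59°
|G| = 2000 · 704.01 / 4.5524e+05 ≈ 3.0929
Gain = 20 log₁₀(3.0929) ≈ 9.81 dB
∠G = 73.50° − 179.59° = -106.09°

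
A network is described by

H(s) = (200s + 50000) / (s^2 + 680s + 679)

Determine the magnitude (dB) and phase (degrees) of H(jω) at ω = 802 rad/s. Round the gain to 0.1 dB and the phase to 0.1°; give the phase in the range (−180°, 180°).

Substitute s = j802:
Numerator: 200(j802) + 50000 = 50000 + j160400
Denominator: (j802)^2 + 680(j802) + 679 = -642525 + j545360
|N| = √(50000² + 160400²) ≈ 1.6801e+05, ∠N ≈ 72.69°
|D| = √(642525² + 545360²) ≈ 8.4277e+05, ∠D ≈ 139.68°
|H| = 1.6801e+05 / 8.4277e+05 ≈ 0.19935
Gain = 20 log₁₀(0.19935) ≈ -14.01 dB
∠H = 72.69° − 139.68° = -66.99°

-14.0 dB, -67.0°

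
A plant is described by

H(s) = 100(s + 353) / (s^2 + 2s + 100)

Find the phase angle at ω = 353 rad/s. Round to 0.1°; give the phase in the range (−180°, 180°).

-134.7°

At s = jω = j353:
zero (s+353): 353 + j353 → |·| = √(353²+353²) = √249218 ≈ 499.22, ∠ = arctan(353/353) ≈ 45.00°
quadratic: (j353)² + 2·j353 + 100 = -124509 + j706 → |·| ≈ 1.2451e+05, ∠ ≈ 179.68°
∠H = 45.00° − 179.68° = -134.68°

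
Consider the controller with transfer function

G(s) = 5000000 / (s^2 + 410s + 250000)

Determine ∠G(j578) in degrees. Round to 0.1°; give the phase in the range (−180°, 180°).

-109.5°

At s = jω = j578:
quadratic: (j578)² + 410·j578 + 250000 = -84084 + j236980 → |·| ≈ 2.5146e+05, ∠ ≈ 109.54°
∠G = 0.00° − 109.54° = -109.54°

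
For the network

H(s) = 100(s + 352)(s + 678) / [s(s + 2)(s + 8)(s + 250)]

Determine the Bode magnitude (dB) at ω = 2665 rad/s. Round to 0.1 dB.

At s = jω = j2665:
zero (s+352): 352 + j2665 → |·| = √(352²+2665²) = √7226129 ≈ 2688.1, ∠ = arctan(2665/352) ≈ 82.48°
zero (s+678): 678 + j2665 → |·| = √(678²+2665²) = √7561909 ≈ 2749.9, ∠ = arctan(2665/678) ≈ 75.73°
pole (s+2): 2 + j2665 → |·| = √(2²+2665²) = √7102229 ≈ 2665, ∠ = arctan(2665/2) ≈ 89.96°
pole (s+8): 8 + j2665 → |·| = √(8²+2665²) = √7102289 ≈ 2665, ∠ = arctan(2665/8) ≈ 89.83°
pole (s+250): 250 + j2665 → |·| = √(250²+2665²) = √7164725 ≈ 2676.7, ∠ = arctan(2665/250) ≈ 84.64°
pole at origin: |s| = 2665, ∠ = 90.00° (in denominator)
|H| = 100 · 7.392e+06 / 5.0663e+13 ≈ 1.4591e-05
Gain = 20 log₁₀(1.4591e-05) ≈ -96.72 dB

-96.7 dB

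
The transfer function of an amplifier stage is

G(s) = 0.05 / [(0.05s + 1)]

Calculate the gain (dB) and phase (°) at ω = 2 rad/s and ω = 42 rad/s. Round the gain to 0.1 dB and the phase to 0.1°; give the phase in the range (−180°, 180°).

ω = 2: -26.1 dB, -5.7°; ω = 42: -33.4 dB, -64.5°

At ω = 2 rad/s:
pole (1 + j2·0.05) = 1 + j0.1 → |·| ≈ 1.005, ∠ ≈ 5.71°
|G| = 0.05 · 1 / (1.005) ≈ 0.049751
Gain = 20 log₁₀(0.049751) ≈ -26.06 dB
∠G = (0°) − (5.71°) = -5.71°

At ω = 42 rad/s:
pole (1 + j42·0.05) = 1 + j2.1 → |·| ≈ 2.3259, ∠ ≈ 64.54°
|G| = 0.05 · 1 / (2.3259) ≈ 0.021497
Gain = 20 log₁₀(0.021497) ≈ -33.35 dB
∠G = (0°) − (64.54°) = -64.54°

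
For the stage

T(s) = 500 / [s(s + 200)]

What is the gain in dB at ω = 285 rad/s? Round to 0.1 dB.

At s = jω = j285:
pole (s+200): 200 + j285 → |·| = √(200²+285²) = √121225 ≈ 348.17, ∠ = arctan(285/200) ≈ 54.94°
pole at origin: |s| = 285, ∠ = 90.00° (in denominator)
|T| = 500 / 99228 ≈ 0.0050389
Gain = 20 log₁₀(0.0050389) ≈ -45.95 dB

-46.0 dB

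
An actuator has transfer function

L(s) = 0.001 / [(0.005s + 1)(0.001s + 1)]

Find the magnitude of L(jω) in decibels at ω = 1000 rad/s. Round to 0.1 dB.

At ω = 1000 rad/s:
pole (1 + j1000·0.005) = 1 + j5 → |·| ≈ 5.099, ∠ ≈ 78.69°
pole (1 + j1000·0.001) = 1 + j1 → |·| ≈ 1.4142, ∠ ≈ 45.00°
|L| = 0.001 · 1 / (5.099 · 1.4142) ≈ 0.00013868
Gain = 20 log₁₀(0.00013868) ≈ -77.16 dB

-77.2 dB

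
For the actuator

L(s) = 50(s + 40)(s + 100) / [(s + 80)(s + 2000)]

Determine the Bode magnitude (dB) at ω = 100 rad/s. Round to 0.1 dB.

9.5 dB

At s = jω = j100:
zero (s+40): 40 + j100 → |·| = √(40²+100²) = √11600 ≈ 107.7, ∠ = arctan(100/40) ≈ 68.20°
zero (s+100): 100 + j100 → |·| = √(100²+100²) = √20000 ≈ 141.42, ∠ = arctan(100/100) ≈ 45.00°
pole (s+80): 80 + j100 → |·| = √(80²+100²) = √16400 ≈ 128.06, ∠ = arctan(100/80) ≈ 51.34°
pole (s+2000): 2000 + j100 → |·| = √(2000²+100²) = √4010000 ≈ 2002.5, ∠ = arctan(100/2000) ≈ 2.86°
|L| = 50 · 15231 / 2.5644e+05 ≈ 2.9697
Gain = 20 log₁₀(2.9697) ≈ 9.45 dB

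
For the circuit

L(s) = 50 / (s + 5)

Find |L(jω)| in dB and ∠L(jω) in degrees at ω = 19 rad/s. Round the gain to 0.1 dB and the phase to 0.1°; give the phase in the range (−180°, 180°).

8.1 dB, -75.3°

Substitute s = j19:
Numerator: 50 = 50 + j0
Denominator: (j19) + 5 = 5 + j19
|N| = √(50² + 0²) ≈ 50, ∠N ≈ 0.00°
|D| = √(5² + 19²) ≈ 19.647, ∠D ≈ 75.26°
|L| = 50 / 19.647 ≈ 2.5449
Gain = 20 log₁₀(2.5449) ≈ 8.11 dB
∠L = 0.00° − 75.26° = -75.26°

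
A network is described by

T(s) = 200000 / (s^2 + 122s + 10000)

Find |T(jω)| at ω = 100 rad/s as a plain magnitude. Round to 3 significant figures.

16.4

At s = jω = j100:
quadratic: (j100)² + 122·j100 + 10000 = 0 + j12200 → |·| ≈ 12200, ∠ ≈ 90.00°
|T| = 200000 / 12200 ≈ 16.393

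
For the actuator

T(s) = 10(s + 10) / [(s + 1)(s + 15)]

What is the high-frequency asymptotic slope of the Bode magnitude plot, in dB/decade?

Each pole contributes −20 dB/decade at high frequency; each zero contributes +20 dB/decade.
Net: 1 zero(s) − 2 pole(s) → -20 dB/decade.

-20 dB/decade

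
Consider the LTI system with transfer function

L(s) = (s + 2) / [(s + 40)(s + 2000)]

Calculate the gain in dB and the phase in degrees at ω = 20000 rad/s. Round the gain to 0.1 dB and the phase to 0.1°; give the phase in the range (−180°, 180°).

At s = jω = j20000:
zero (s+2): 2 + j20000 → |·| = √(2²+20000²) = √400000004 ≈ 20000, ∠ = arctan(20000/2) ≈ 89.99°
pole (s+40): 40 + j20000 → |·| = √(40²+20000²) = √400001600 ≈ 20000, ∠ = arctan(20000/40) ≈ 89.89°
pole (s+2000): 2000 + j20000 → |·| = √(2000²+20000²) = √404000000 ≈ 20100, ∠ = arctan(20000/2000) ≈ 84.29°
|L| = 1 · 20000 / 4.02e+08 ≈ 4.9751e-05
Gain = 20 log₁₀(4.9751e-05) ≈ -86.06 dB
∠L = 89.99° − 174.18° = -84.19°

-86.1 dB, -84.2°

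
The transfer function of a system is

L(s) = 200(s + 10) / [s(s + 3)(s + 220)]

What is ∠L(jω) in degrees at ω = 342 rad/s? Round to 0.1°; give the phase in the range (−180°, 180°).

-148.4°

At s = jω = j342:
zero (s+10): 10 + j342 → |·| = √(10²+342²) = √117064 ≈ 342.15, ∠ = arctan(342/10) ≈ 88.33°
pole (s+3): 3 + j342 → |·| = √(3²+342²) = √116973 ≈ 342.01, ∠ = arctan(342/3) ≈ 89.50°
pole (s+220): 220 + j342 → |·| = √(220²+342²) = √165364 ≈ 406.65, ∠ = arctan(342/220) ≈ 57.25°
pole at origin: |s| = 342, ∠ = 90.00° (in denominator)
∠L = 88.33° − 236.75° = -148.42°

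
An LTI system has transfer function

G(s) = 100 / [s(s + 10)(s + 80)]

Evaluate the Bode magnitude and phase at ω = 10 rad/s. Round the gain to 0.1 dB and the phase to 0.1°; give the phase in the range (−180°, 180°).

-41.1 dB, -142.1°

At s = jω = j10:
pole (s+10): 10 + j10 → |·| = √(10²+10²) = √200 ≈ 14.142, ∠ = arctan(10/10) ≈ 45.00°
pole (s+80): 80 + j10 → |·| = √(80²+10²) = √6500 ≈ 80.623, ∠ = arctan(10/80) ≈ 7.13°
pole at origin: |s| = 10, ∠ = 90.00° (in denominator)
|G| = 100 / 11402 ≈ 0.0087704
Gain = 20 log₁₀(0.0087704) ≈ -41.14 dB
∠G = 0.00° − 142.13° = -142.13°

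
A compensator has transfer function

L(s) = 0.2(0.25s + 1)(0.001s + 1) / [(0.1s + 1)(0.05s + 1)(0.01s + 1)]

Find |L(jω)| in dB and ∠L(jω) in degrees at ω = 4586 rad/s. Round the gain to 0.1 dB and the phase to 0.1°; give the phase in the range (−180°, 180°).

-73.0 dB, -100.7°

At ω = 4586 rad/s:
zero (1 + j4586·0.25) = 1 + j1146.5 → |·| ≈ 1146.5, ∠ ≈ 89.95°
zero (1 + j4586·0.001) = 1 + j4.586 → |·| ≈ 4.6938, ∠ ≈ 77.70°
pole (1 + j4586·0.1) = 1 + j458.6 → |·| ≈ 458.6, ∠ ≈ 89.88°
pole (1 + j4586·0.05) = 1 + j229.3 → |·| ≈ 229.3, ∠ ≈ 89.75°
pole (1 + j4586·0.01) = 1 + j45.86 → |·| ≈ 45.871, ∠ ≈ 88.75°
|L| = 0.2 · 1146.5 · 4.6938 / (458.6 · 229.3 · 45.871) ≈ 0.00022313
Gain = 20 log₁₀(0.00022313) ≈ -73.03 dB
∠L = (89.95° + 77.70°) − (89.88° + 89.75° + 88.75°) = -100.73°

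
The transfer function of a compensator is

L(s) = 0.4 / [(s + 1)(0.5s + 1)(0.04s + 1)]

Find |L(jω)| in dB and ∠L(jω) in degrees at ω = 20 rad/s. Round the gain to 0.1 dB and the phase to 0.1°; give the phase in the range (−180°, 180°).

At ω = 20 rad/s:
pole (1 + j20·1) = 1 + j20 → |·| ≈ 20.025, ∠ ≈ 87.14°
pole (1 + j20·0.5) = 1 + j10 → |·| ≈ 10.05, ∠ ≈ 84.29°
pole (1 + j20·0.04) = 1 + j0.8 → |·| ≈ 1.2806, ∠ ≈ 38.66°
|L| = 0.4 · 1 / (20.025 · 10.05 · 1.2806) ≈ 0.0015521
Gain = 20 log₁₀(0.0015521) ≈ -56.18 dB
∠L = (0°) − (87.14° + 84.29° + 38.66°) = -210.09° ≡ 149.91° (principal value)

-56.2 dB, 149.9°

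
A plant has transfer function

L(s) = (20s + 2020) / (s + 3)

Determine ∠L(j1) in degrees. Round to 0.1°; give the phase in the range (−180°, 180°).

Substitute s = j1:
Numerator: 20(j1) + 2020 = 2020 + j20
Denominator: (j1) + 3 = 3 + j1
|N| = √(2020² + 20²) ≈ 2020.1, ∠N ≈ 0.57°
|D| = √(3² + 1²) ≈ 3.1623, ∠D ≈ 18.43°
∠L = 0.57° − 18.43° = -17.86°

-17.9°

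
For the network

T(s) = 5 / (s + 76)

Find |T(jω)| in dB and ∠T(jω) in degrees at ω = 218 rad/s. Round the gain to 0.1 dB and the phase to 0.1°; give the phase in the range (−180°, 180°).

Substitute s = j218:
Numerator: 5 = 5 + j0
Denominator: (j218) + 76 = 76 + j218
|N| = √(5² + 0²) ≈ 5, ∠N ≈ 0.00°
|D| = √(76² + 218²) ≈ 230.87, ∠D ≈ 70.78°
|T| = 5 / 230.87 ≈ 0.021657
Gain = 20 log₁₀(0.021657) ≈ -33.29 dB
∠T = 0.00° − 70.78° = -70.78°

-33.3 dB, -70.8°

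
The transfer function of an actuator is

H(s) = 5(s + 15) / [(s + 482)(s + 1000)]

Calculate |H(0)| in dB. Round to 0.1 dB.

H(0) = 5·15 / (482·1000) ≈ 0.0001556
20 log₁₀(0.0001556) ≈ -76.16 dB

-76.2 dB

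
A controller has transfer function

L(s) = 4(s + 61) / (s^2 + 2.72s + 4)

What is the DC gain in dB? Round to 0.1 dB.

35.7 dB

L(0) = 4·61 / 4 = 61
20 log₁₀(61) ≈ 35.71 dB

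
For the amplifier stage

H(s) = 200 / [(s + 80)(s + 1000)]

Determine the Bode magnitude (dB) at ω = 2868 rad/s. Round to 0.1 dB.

-92.8 dB

At s = jω = j2868:
pole (s+80): 80 + j2868 → |·| = √(80²+2868²) = √8231824 ≈ 2869.1, ∠ = arctan(2868/80) ≈ 88.40°
pole (s+1000): 1000 + j2868 → |·| = √(1000²+2868²) = √9225424 ≈ 3037.3, ∠ = arctan(2868/1000) ≈ 70.78°
|H| = 200 / 8.7143e+06 ≈ 2.2951e-05
Gain = 20 log₁₀(2.2951e-05) ≈ -92.78 dB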